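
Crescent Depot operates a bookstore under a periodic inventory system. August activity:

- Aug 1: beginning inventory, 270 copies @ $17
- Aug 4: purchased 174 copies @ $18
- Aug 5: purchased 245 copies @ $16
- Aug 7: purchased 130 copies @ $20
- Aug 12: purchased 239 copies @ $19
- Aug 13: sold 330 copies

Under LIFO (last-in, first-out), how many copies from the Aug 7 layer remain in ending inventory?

39

Aug 13, 330 sold [LIFO — newest first]: 239 @ $19 + 91 @ $20 = $6,361
Ending inventory: 270 @ $17 + 174 @ $18 + 245 @ $16 + 39 @ $20 = $12,422
Check: goods available $18,783 = COGS $6,361 + ending $12,422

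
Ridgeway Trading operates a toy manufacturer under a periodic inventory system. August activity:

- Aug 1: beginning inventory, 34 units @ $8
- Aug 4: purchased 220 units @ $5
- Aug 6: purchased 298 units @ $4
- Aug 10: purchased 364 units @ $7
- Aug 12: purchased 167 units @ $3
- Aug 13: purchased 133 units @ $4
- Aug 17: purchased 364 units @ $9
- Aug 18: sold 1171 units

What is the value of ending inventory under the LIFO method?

Ending inventory = $1,992

Aug 18, 1171 sold [LIFO — newest first]: 364 @ $9 + 133 @ $4 + 167 @ $3 + 364 @ $7 + 143 @ $4 = $7,429
Ending inventory: 34 @ $8 + 220 @ $5 + 155 @ $4 = $1,992
Check: goods available $9,421 = COGS $7,429 + ending $1,992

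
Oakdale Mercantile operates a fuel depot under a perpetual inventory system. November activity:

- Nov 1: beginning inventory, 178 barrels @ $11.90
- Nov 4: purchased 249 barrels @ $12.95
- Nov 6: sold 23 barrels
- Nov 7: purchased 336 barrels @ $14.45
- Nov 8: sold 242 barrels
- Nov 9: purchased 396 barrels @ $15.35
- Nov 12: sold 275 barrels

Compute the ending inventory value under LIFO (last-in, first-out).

Nov 6, 23 sold [LIFO — newest first]: 23 @ $12.95 = $297.85
Nov 8, 242 sold [LIFO — newest first]: 242 @ $14.45 = $3,496.90
Nov 12, 275 sold [LIFO — newest first]: 275 @ $15.35 = $4,221.25
Total COGS = $297.85 + $3,496.90 + $4,221.25 = $8,016.00
Ending inventory: 178 @ $11.90 + 226 @ $12.95 + 94 @ $14.45 + 121 @ $15.35 = $8,260.55

Ending inventory = $8,260.55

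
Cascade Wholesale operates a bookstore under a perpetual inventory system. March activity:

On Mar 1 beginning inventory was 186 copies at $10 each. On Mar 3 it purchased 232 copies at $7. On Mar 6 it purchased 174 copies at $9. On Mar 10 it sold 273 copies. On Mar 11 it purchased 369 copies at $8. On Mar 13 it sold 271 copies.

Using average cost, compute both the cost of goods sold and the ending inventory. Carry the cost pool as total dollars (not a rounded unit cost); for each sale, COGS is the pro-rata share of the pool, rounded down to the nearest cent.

After Mar 1: 186 on hand, pool $1,860.00 (≈ $10.0000 each)
After Mar 3: 418 on hand, pool $3,484.00 (≈ $8.3349 each)
After Mar 6: 592 on hand, pool $5,050.00 (≈ $8.5304 each)
Mar 10, sell 273: 273/592 × $5,050.00 → $2,328.80
After Mar 11: 688 on hand, pool $5,673.20 (≈ $8.2459 each)
Mar 13, sell 271: 271/688 × $5,673.20 → $2,234.64
Total COGS = $2,328.80 + $2,234.64 = $4,563.44
Ending inventory (cost pool remaining) = $3,438.56
Check: goods available $8,002.00 = COGS $4,563.44 + ending $3,438.56

COGS = $4,563.44; ending inventory = $3,438.56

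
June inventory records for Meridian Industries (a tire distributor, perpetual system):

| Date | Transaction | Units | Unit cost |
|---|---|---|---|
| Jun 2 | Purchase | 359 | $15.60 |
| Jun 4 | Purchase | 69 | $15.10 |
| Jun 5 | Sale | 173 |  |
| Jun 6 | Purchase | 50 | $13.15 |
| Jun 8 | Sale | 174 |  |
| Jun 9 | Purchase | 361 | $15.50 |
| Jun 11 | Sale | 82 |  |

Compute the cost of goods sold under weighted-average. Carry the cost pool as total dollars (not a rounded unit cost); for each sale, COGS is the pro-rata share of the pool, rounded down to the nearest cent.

COGS = $6,580.58

After Jun 2: 359 on hand, pool $5,600.40 (≈ $15.6000 each)
After Jun 4: 428 on hand, pool $6,642.30 (≈ $15.5194 each)
Jun 5, sell 173: 173/428 × $6,642.30 → $2,684.85
After Jun 6: 305 on hand, pool $4,614.95 (≈ $15.1310 each)
Jun 8, sell 174: 174/305 × $4,614.95 → $2,632.79
After Jun 9: 492 on hand, pool $7,577.66 (≈ $15.4017 each)
Jun 11, sell 82: 82/492 × $7,577.66 → $1,262.94
Total COGS = $2,684.85 + $2,632.79 + $1,262.94 = $6,580.58
Ending inventory (cost pool remaining) = $6,314.72
Check: goods available $12,895.30 = COGS $6,580.58 + ending $6,314.72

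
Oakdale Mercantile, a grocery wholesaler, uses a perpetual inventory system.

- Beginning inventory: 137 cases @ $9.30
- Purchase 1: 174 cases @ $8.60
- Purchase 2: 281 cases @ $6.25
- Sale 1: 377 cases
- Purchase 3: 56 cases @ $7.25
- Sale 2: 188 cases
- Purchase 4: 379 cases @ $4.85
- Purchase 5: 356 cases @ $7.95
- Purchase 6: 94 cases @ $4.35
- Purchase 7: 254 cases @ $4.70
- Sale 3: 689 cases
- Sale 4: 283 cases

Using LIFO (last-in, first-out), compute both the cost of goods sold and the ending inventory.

Sale 1 (377) [LIFO — newest first]: 281 @ $6.25 + 96 @ $8.60 = $2,581.85
Sale 2 (188) [LIFO — newest first]: 56 @ $7.25 + 78 @ $8.60 + 54 @ $9.30 = $1,579.00
Sale 3 (689) [LIFO — newest first]: 254 @ $4.70 + 94 @ $4.35 + 341 @ $7.95 = $4,313.65
Sale 4 (283) [LIFO — newest first]: 15 @ $7.95 + 268 @ $4.85 = $1,419.05
Total COGS = $2,581.85 + $1,579.00 + $4,313.65 + $1,419.05 = $9,893.55
Ending inventory: 83 @ $9.30 + 111 @ $4.85 = $1,310.25

COGS = $9,893.55; ending inventory = $1,310.25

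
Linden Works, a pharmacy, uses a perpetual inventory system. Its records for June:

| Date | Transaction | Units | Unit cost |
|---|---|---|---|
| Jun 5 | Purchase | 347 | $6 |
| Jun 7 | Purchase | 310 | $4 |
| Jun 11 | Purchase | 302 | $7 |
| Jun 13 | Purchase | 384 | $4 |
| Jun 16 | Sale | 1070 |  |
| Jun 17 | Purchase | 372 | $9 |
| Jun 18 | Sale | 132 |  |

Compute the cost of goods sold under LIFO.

COGS = $6,522

Jun 16, 1070 sold [LIFO — newest first]: 384 @ $4 + 302 @ $7 + 310 @ $4 + 74 @ $6 = $5,334
Jun 18, 132 sold [LIFO — newest first]: 132 @ $9 = $1,188
Total COGS = $5,334 + $1,188 = $6,522
Ending inventory: 273 @ $6 + 240 @ $9 = $3,798
Check: goods available $10,320 = COGS $6,522 + ending $3,798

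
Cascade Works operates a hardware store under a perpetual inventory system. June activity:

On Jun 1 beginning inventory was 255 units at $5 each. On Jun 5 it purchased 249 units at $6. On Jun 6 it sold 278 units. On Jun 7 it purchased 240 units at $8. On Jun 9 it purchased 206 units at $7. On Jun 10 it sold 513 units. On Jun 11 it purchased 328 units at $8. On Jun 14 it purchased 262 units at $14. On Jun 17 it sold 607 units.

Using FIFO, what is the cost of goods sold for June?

COGS = $10,435

Jun 6, 278 sold [FIFO — oldest first]: 255 @ $5 + 23 @ $6 = $1,413
Jun 10, 513 sold [FIFO — oldest first]: 226 @ $6 + 240 @ $8 + 47 @ $7 = $3,605
Jun 17, 607 sold [FIFO — oldest first]: 159 @ $7 + 328 @ $8 + 120 @ $14 = $5,417
Total COGS = $1,413 + $3,605 + $5,417 = $10,435
Ending inventory: 142 @ $14 = $1,988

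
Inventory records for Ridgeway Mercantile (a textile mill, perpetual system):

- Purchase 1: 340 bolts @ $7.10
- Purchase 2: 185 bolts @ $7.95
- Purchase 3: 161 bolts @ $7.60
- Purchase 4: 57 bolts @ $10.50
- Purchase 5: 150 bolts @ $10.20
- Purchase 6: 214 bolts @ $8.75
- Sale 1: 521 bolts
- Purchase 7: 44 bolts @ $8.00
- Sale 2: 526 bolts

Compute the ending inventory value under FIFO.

Sale 1 (521) [FIFO — oldest first]: 340 @ $7.10 + 181 @ $7.95 = $3,852.95
Sale 2 (526) [FIFO — oldest first]: 4 @ $7.95 + 161 @ $7.60 + 57 @ $10.50 + 150 @ $10.20 + 154 @ $8.75 = $4,731.40
Total COGS = $3,852.95 + $4,731.40 = $8,584.35
Ending inventory: 60 @ $8.75 + 44 @ $8.00 = $877.00

Ending inventory = $877.00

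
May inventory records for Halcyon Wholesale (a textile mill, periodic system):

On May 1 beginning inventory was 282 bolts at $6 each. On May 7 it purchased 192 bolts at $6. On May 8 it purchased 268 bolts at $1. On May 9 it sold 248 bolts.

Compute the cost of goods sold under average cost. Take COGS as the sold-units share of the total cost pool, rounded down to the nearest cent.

May 9, sell 248: 248/742 × $3,112.00 → $1,040.12
Ending inventory (cost pool remaining) = $2,071.88

COGS = $1,040.12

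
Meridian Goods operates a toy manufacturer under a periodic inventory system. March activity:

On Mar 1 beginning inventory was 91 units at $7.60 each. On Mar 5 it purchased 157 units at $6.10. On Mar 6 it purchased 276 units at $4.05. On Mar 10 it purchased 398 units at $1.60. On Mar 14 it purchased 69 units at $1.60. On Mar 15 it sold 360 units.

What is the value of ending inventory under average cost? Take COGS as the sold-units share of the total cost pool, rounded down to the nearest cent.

Ending inventory = $2,237.67

Mar 15, sell 360: 360/991 × $3,514.30 → $1,276.63
Ending inventory (cost pool remaining) = $2,237.67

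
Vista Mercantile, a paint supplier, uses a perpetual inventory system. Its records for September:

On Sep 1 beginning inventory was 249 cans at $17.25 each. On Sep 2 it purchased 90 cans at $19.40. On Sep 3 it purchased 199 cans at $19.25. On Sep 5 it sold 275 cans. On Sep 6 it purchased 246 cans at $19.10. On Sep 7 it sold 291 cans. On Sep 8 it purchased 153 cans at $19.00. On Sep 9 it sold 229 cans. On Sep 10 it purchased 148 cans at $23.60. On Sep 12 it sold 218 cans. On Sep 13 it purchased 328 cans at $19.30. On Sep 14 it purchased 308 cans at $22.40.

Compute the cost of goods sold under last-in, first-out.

Sep 5, 275 sold [LIFO — newest first]: 199 @ $19.25 + 76 @ $19.40 = $5,305.15
Sep 7, 291 sold [LIFO — newest first]: 246 @ $19.10 + 14 @ $19.40 + 31 @ $17.25 = $5,504.95
Sep 9, 229 sold [LIFO — newest first]: 153 @ $19.00 + 76 @ $17.25 = $4,218.00
Sep 12, 218 sold [LIFO — newest first]: 148 @ $23.60 + 70 @ $17.25 = $4,700.30
Total COGS = $5,305.15 + $5,504.95 + $4,218.00 + $4,700.30 = $19,728.40
Ending inventory: 72 @ $17.25 + 328 @ $19.30 + 308 @ $22.40 = $14,471.60

COGS = $19,728.40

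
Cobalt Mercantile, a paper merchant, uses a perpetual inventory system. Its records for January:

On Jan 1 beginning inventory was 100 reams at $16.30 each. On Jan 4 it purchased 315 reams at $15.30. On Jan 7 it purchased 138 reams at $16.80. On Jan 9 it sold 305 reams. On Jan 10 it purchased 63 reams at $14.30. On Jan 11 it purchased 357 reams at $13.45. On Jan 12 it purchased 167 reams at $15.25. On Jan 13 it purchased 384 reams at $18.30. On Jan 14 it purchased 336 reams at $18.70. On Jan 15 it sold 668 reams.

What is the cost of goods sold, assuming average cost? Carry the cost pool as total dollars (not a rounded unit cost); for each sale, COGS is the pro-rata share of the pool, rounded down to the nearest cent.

COGS = $15,786.62

After Jan 1: 100 on hand, pool $1,630.00 (≈ $16.3000 each)
After Jan 4: 415 on hand, pool $6,449.50 (≈ $15.5410 each)
After Jan 7: 553 on hand, pool $8,767.90 (≈ $15.8552 each)
Jan 9, sell 305: 305/553 × $8,767.90 → $4,835.82
After Jan 10: 311 on hand, pool $4,832.98 (≈ $15.5401 each)
After Jan 11: 668 on hand, pool $9,634.63 (≈ $14.4231 each)
After Jan 12: 835 on hand, pool $12,181.38 (≈ $14.5885 each)
After Jan 13: 1219 on hand, pool $19,208.58 (≈ $15.7577 each)
After Jan 14: 1555 on hand, pool $25,491.78 (≈ $16.3934 each)
Jan 15, sell 668: 668/1555 × $25,491.78 → $10,950.80
Total COGS = $4,835.82 + $10,950.80 = $15,786.62
Ending inventory (cost pool remaining) = $14,540.98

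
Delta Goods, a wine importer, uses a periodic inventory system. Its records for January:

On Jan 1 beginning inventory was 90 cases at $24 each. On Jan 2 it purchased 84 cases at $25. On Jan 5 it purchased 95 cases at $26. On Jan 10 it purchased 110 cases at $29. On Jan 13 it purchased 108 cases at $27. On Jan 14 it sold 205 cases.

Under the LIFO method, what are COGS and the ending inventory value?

Jan 14, 205 sold [LIFO — newest first]: 108 @ $27 + 97 @ $29 = $5,729
Ending inventory: 90 @ $24 + 84 @ $25 + 95 @ $26 + 13 @ $29 = $7,107
Check: goods available $12,836 = COGS $5,729 + ending $7,107

COGS = $5,729; ending inventory = $7,107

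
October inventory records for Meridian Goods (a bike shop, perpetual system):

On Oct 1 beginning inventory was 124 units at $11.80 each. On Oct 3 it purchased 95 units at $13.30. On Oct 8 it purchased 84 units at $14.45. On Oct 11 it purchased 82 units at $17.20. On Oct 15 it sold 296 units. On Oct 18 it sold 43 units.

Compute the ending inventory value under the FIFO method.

Ending inventory = $791.20

Oct 15, 296 sold [FIFO — oldest first]: 124 @ $11.80 + 95 @ $13.30 + 77 @ $14.45 = $3,839.35
Oct 18, 43 sold [FIFO — oldest first]: 7 @ $14.45 + 36 @ $17.20 = $720.35
Total COGS = $3,839.35 + $720.35 = $4,559.70
Ending inventory: 46 @ $17.20 = $791.20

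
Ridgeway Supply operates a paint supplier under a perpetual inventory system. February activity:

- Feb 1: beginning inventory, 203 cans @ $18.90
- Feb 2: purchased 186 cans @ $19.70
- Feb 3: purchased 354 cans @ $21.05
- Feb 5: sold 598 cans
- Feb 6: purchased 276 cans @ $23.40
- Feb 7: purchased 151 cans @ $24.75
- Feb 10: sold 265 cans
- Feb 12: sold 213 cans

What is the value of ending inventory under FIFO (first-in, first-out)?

Feb 5, 598 sold [FIFO — oldest first]: 203 @ $18.90 + 186 @ $19.70 + 209 @ $21.05 = $11,900.35
Feb 10, 265 sold [FIFO — oldest first]: 145 @ $21.05 + 120 @ $23.40 = $5,860.25
Feb 12, 213 sold [FIFO — oldest first]: 156 @ $23.40 + 57 @ $24.75 = $5,061.15
Total COGS = $11,900.35 + $5,860.25 + $5,061.15 = $22,821.75
Ending inventory: 94 @ $24.75 = $2,326.50

Ending inventory = $2,326.50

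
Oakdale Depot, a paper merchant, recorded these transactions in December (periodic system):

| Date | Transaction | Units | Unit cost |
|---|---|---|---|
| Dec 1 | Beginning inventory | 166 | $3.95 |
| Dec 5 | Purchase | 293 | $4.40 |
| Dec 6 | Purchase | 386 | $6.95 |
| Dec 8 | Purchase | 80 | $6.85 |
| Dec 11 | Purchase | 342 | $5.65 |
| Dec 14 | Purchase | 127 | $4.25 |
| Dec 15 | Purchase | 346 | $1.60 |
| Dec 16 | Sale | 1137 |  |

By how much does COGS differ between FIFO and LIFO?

$1,117.85

FIFO COGS: 166 @ $3.95 + 293 @ $4.40 + 386 @ $6.95 + 80 @ $6.85 + 212 @ $5.65 = $6,373.40
LIFO COGS: 346 @ $1.60 + 127 @ $4.25 + 342 @ $5.65 + 80 @ $6.85 + 242 @ $6.95 = $5,255.55
Difference = |$6,373.40 − $5,255.55| = $1,117.85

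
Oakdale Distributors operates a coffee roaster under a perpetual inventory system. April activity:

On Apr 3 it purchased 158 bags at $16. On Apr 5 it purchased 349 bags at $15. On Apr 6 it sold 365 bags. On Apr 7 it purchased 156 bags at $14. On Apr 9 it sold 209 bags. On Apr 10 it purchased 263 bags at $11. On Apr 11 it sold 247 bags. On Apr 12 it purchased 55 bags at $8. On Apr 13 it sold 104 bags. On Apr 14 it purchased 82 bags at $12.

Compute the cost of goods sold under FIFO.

Apr 6, 365 sold [FIFO — oldest first]: 158 @ $16 + 207 @ $15 = $5,633
Apr 9, 209 sold [FIFO — oldest first]: 142 @ $15 + 67 @ $14 = $3,068
Apr 11, 247 sold [FIFO — oldest first]: 89 @ $14 + 158 @ $11 = $2,984
Apr 13, 104 sold [FIFO — oldest first]: 104 @ $11 = $1,144
Total COGS = $5,633 + $3,068 + $2,984 + $1,144 = $12,829
Ending inventory: 1 @ $11 + 55 @ $8 + 82 @ $12 = $1,435
Check: goods available $14,264 = COGS $12,829 + ending $1,435

COGS = $12,829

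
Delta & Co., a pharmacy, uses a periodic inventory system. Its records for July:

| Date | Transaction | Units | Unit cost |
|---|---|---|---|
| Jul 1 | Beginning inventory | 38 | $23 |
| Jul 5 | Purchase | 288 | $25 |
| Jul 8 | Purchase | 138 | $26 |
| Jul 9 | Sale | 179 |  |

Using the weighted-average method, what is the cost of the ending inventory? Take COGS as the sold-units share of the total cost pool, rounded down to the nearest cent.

Ending inventory = $7,163.09

Jul 9, sell 179: 179/464 × $11,662.00 → $4,498.91
Ending inventory (cost pool remaining) = $7,163.09
Check: goods available $11,662.00 = COGS $4,498.91 + ending $7,163.09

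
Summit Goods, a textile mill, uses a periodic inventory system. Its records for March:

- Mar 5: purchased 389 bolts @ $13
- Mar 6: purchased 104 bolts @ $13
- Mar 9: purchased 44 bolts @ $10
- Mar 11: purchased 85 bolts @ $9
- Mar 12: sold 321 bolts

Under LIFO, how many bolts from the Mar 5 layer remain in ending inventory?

301

Mar 12, 321 sold [LIFO — newest first]: 85 @ $9 + 44 @ $10 + 104 @ $13 + 88 @ $13 = $3,701
Ending inventory: 301 @ $13 = $3,913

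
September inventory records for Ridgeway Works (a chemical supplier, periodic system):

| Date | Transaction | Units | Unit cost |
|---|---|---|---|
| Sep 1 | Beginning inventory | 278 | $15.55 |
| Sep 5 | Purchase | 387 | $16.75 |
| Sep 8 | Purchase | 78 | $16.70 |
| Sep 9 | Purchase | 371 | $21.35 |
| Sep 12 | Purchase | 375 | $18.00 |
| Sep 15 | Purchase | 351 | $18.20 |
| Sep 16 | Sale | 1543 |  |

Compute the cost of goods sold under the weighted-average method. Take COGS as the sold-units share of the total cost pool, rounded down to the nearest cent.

COGS = $27,813.24

Sep 16, sell 1543: 1543/1840 × $33,166.80 → $27,813.24
Ending inventory (cost pool remaining) = $5,353.56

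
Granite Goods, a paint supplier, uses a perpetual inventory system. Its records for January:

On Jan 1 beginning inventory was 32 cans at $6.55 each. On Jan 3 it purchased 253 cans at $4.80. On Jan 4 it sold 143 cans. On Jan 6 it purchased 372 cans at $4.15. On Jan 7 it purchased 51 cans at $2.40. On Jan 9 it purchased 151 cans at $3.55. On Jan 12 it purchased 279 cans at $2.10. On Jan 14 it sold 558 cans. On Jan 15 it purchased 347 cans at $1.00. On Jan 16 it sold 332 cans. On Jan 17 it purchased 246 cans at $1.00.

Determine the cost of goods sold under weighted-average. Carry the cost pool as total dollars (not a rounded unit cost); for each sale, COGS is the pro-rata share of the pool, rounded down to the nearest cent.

COGS = $3,473.45

After Jan 1: 32 on hand, pool $209.60 (≈ $6.5500 each)
After Jan 3: 285 on hand, pool $1,424.00 (≈ $4.9965 each)
Jan 4, sell 143: 143/285 × $1,424.00 → $714.49
After Jan 6: 514 on hand, pool $2,253.31 (≈ $4.3839 each)
After Jan 7: 565 on hand, pool $2,375.71 (≈ $4.2048 each)
After Jan 9: 716 on hand, pool $2,911.76 (≈ $4.0667 each)
After Jan 12: 995 on hand, pool $3,497.66 (≈ $3.5152 each)
Jan 14, sell 558: 558/995 × $3,497.66 → $1,961.50
After Jan 15: 784 on hand, pool $1,883.16 (≈ $2.4020 each)
Jan 16, sell 332: 332/784 × $1,883.16 → $797.46
After Jan 17: 698 on hand, pool $1,331.70 (≈ $1.9079 each)
Total COGS = $714.49 + $1,961.50 + $797.46 = $3,473.45
Ending inventory (cost pool remaining) = $1,331.70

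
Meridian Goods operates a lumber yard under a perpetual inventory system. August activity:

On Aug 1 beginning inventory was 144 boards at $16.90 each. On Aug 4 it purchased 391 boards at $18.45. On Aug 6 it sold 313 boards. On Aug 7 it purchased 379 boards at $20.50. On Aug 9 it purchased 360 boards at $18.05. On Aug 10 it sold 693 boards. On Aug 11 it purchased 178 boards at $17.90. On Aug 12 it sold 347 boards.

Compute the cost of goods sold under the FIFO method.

COGS = $25,329.15

Aug 6, 313 sold [FIFO — oldest first]: 144 @ $16.90 + 169 @ $18.45 = $5,551.65
Aug 10, 693 sold [FIFO — oldest first]: 222 @ $18.45 + 379 @ $20.50 + 92 @ $18.05 = $13,526.00
Aug 12, 347 sold [FIFO — oldest first]: 268 @ $18.05 + 79 @ $17.90 = $6,251.50
Total COGS = $5,551.65 + $13,526.00 + $6,251.50 = $25,329.15
Ending inventory: 99 @ $17.90 = $1,772.10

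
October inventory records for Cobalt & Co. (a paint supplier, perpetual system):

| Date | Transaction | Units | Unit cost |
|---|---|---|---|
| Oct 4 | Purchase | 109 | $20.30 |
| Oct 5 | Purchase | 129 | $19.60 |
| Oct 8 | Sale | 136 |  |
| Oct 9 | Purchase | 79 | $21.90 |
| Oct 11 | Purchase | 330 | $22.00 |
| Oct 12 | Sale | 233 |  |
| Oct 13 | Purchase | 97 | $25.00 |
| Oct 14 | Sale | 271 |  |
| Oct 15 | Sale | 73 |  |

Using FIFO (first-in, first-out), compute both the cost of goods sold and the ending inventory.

COGS = $15,381.20; ending inventory = $775.00

Oct 8, 136 sold [FIFO — oldest first]: 109 @ $20.30 + 27 @ $19.60 = $2,741.90
Oct 12, 233 sold [FIFO — oldest first]: 102 @ $19.60 + 79 @ $21.90 + 52 @ $22.00 = $4,873.30
Oct 14, 271 sold [FIFO — oldest first]: 271 @ $22.00 = $5,962.00
Oct 15, 73 sold [FIFO — oldest first]: 7 @ $22.00 + 66 @ $25.00 = $1,804.00
Total COGS = $2,741.90 + $4,873.30 + $5,962.00 + $1,804.00 = $15,381.20
Ending inventory: 31 @ $25.00 = $775.00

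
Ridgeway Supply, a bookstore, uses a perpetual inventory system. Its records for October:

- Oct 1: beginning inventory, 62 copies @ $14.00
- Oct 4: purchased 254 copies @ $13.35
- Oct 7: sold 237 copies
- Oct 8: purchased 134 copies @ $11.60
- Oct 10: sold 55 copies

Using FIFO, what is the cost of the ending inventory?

Oct 7, 237 sold [FIFO — oldest first]: 62 @ $14.00 + 175 @ $13.35 = $3,204.25
Oct 10, 55 sold [FIFO — oldest first]: 55 @ $13.35 = $734.25
Total COGS = $3,204.25 + $734.25 = $3,938.50
Ending inventory: 24 @ $13.35 + 134 @ $11.60 = $1,874.80

Ending inventory = $1,874.80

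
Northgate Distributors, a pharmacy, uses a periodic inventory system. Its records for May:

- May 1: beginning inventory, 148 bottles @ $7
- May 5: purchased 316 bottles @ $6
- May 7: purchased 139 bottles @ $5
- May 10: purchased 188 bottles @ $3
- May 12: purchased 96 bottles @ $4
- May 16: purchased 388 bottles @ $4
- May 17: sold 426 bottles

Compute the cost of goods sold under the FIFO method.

COGS = $2,704

May 17, 426 sold [FIFO — oldest first]: 148 @ $7 + 278 @ $6 = $2,704
Ending inventory: 38 @ $6 + 139 @ $5 + 188 @ $3 + 96 @ $4 + 388 @ $4 = $3,423
Check: goods available $6,127 = COGS $2,704 + ending $3,423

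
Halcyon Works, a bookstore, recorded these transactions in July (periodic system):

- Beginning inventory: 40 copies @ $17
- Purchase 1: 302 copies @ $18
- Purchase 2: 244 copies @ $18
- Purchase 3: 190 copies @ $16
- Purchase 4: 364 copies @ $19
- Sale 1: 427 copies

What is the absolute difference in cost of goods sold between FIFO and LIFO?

FIFO COGS: 40 @ $17 + 302 @ $18 + 85 @ $18 = $7,646
LIFO COGS: 364 @ $19 + 63 @ $16 = $7,924
Difference = |$7,646 − $7,924| = $278

$278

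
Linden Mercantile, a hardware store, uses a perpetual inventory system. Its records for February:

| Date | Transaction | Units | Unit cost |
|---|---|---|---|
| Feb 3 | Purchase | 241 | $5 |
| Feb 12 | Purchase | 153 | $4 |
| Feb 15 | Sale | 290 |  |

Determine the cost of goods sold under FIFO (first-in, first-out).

Feb 15, 290 sold [FIFO — oldest first]: 241 @ $5 + 49 @ $4 = $1,401
Ending inventory: 104 @ $4 = $416
Check: goods available $1,817 = COGS $1,401 + ending $416

COGS = $1,401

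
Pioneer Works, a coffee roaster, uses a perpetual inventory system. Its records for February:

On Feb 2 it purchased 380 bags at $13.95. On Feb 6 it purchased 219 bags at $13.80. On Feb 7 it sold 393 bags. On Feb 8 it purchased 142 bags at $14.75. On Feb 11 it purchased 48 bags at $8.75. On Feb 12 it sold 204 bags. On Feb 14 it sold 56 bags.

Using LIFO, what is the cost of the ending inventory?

Ending inventory = $1,897.20

Feb 7, 393 sold [LIFO — newest first]: 219 @ $13.80 + 174 @ $13.95 = $5,449.50
Feb 12, 204 sold [LIFO — newest first]: 48 @ $8.75 + 142 @ $14.75 + 14 @ $13.95 = $2,709.80
Feb 14, 56 sold [LIFO — newest first]: 56 @ $13.95 = $781.20
Total COGS = $5,449.50 + $2,709.80 + $781.20 = $8,940.50
Ending inventory: 136 @ $13.95 = $1,897.20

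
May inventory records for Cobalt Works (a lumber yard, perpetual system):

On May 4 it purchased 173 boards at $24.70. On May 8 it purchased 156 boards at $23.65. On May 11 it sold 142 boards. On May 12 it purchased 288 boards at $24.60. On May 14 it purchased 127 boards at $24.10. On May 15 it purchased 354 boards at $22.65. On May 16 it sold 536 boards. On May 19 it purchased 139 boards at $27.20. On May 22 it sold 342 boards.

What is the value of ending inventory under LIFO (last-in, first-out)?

May 11, 142 sold [LIFO — newest first]: 142 @ $23.65 = $3,358.30
May 16, 536 sold [LIFO — newest first]: 354 @ $22.65 + 127 @ $24.10 + 55 @ $24.60 = $12,431.80
May 22, 342 sold [LIFO — newest first]: 139 @ $27.20 + 203 @ $24.60 = $8,774.60
Total COGS = $3,358.30 + $12,431.80 + $8,774.60 = $24,564.70
Ending inventory: 173 @ $24.70 + 14 @ $23.65 + 30 @ $24.60 = $5,342.20

Ending inventory = $5,342.20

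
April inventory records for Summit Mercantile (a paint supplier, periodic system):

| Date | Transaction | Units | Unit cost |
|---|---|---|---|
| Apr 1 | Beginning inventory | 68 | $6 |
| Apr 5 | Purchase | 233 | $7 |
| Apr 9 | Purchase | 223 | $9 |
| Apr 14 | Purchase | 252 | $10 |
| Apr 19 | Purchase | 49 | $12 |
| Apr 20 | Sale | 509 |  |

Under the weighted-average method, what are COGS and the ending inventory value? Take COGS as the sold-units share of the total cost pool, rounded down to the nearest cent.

Apr 20, sell 509: 509/825 × $7,154.00 → $4,413.80
Ending inventory (cost pool remaining) = $2,740.20
Check: goods available $7,154.00 = COGS $4,413.80 + ending $2,740.20

COGS = $4,413.80; ending inventory = $2,740.20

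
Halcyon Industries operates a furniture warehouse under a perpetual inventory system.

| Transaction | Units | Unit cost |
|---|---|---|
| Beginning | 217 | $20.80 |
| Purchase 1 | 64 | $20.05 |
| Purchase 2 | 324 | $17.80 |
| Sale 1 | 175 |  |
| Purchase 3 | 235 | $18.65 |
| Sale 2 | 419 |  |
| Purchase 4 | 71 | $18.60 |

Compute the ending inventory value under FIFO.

Ending inventory = $5,899.15

Sale 1 (175) [FIFO — oldest first]: 175 @ $20.80 = $3,640.00
Sale 2 (419) [FIFO — oldest first]: 42 @ $20.80 + 64 @ $20.05 + 313 @ $17.80 = $7,728.20
Total COGS = $3,640.00 + $7,728.20 = $11,368.20
Ending inventory: 11 @ $17.80 + 235 @ $18.65 + 71 @ $18.60 = $5,899.15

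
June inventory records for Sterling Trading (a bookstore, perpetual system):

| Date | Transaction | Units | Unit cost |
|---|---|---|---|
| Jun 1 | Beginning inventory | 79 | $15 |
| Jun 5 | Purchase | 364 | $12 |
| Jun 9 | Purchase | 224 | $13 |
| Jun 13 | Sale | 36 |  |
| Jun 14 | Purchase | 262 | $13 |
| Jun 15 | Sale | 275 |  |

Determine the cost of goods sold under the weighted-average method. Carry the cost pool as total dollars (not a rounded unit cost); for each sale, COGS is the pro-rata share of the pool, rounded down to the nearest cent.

After Jun 1: 79 on hand, pool $1,185.00 (≈ $15.0000 each)
After Jun 5: 443 on hand, pool $5,553.00 (≈ $12.5350 each)
After Jun 9: 667 on hand, pool $8,465.00 (≈ $12.6912 each)
Jun 13, sell 36: 36/667 × $8,465.00 → $456.88
After Jun 14: 893 on hand, pool $11,414.12 (≈ $12.7818 each)
Jun 15, sell 275: 275/893 × $11,414.12 → $3,514.98
Total COGS = $456.88 + $3,514.98 = $3,971.86
Ending inventory (cost pool remaining) = $7,899.14
Check: goods available $11,871.00 = COGS $3,971.86 + ending $7,899.14

COGS = $3,971.86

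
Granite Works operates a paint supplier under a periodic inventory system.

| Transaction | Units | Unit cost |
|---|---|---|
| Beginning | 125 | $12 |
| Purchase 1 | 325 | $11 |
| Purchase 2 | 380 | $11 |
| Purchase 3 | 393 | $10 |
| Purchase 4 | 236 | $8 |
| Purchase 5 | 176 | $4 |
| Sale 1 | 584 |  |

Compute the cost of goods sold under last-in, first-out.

COGS = $4,312

Sale 1 (584) [LIFO — newest first]: 176 @ $4 + 236 @ $8 + 172 @ $10 = $4,312
Ending inventory: 125 @ $12 + 325 @ $11 + 380 @ $11 + 221 @ $10 = $11,465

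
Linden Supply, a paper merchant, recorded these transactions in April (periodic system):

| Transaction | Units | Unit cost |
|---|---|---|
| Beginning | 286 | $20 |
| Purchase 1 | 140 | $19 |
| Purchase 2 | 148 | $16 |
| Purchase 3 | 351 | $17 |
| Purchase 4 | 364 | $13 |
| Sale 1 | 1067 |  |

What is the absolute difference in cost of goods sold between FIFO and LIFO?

FIFO COGS: 286 @ $20 + 140 @ $19 + 148 @ $16 + 351 @ $17 + 142 @ $13 = $18,561
LIFO COGS: 364 @ $13 + 351 @ $17 + 148 @ $16 + 140 @ $19 + 64 @ $20 = $17,007
Difference = |$18,561 − $17,007| = $1,554

$1,554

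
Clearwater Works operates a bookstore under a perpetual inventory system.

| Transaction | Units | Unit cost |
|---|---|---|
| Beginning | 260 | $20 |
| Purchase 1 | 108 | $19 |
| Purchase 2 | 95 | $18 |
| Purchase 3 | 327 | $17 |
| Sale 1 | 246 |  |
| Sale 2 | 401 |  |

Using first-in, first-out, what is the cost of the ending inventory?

Ending inventory = $2,431

Sale 1 (246) [FIFO — oldest first]: 246 @ $20 = $4,920
Sale 2 (401) [FIFO — oldest first]: 14 @ $20 + 108 @ $19 + 95 @ $18 + 184 @ $17 = $7,170
Total COGS = $4,920 + $7,170 = $12,090
Ending inventory: 143 @ $17 = $2,431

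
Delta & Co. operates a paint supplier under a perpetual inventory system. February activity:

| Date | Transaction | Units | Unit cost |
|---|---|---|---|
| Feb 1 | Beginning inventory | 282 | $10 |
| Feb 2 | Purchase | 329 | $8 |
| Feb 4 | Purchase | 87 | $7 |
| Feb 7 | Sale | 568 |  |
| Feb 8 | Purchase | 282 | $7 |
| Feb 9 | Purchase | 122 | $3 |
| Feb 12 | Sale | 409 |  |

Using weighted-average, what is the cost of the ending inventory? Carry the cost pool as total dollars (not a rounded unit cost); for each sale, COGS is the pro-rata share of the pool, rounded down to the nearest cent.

Ending inventory = $812.00

After Feb 1: 282 on hand, pool $2,820.00 (≈ $10.0000 each)
After Feb 2: 611 on hand, pool $5,452.00 (≈ $8.9231 each)
After Feb 4: 698 on hand, pool $6,061.00 (≈ $8.6834 each)
Feb 7, sell 568: 568/698 × $6,061.00 → $4,932.16
After Feb 8: 412 on hand, pool $3,102.84 (≈ $7.5312 each)
After Feb 9: 534 on hand, pool $3,468.84 (≈ $6.4960 each)
Feb 12, sell 409: 409/534 × $3,468.84 → $2,656.84
Total COGS = $4,932.16 + $2,656.84 = $7,589.00
Ending inventory (cost pool remaining) = $812.00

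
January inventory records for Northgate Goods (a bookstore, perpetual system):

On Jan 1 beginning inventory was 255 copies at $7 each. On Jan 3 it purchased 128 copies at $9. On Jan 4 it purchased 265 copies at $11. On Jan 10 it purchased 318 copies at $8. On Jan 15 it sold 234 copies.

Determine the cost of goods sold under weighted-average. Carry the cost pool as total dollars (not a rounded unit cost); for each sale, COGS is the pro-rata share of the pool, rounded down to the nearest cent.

After Jan 1: 255 on hand, pool $1,785.00 (≈ $7.0000 each)
After Jan 3: 383 on hand, pool $2,937.00 (≈ $7.6684 each)
After Jan 4: 648 on hand, pool $5,852.00 (≈ $9.0309 each)
After Jan 10: 966 on hand, pool $8,396.00 (≈ $8.6915 each)
Jan 15, sell 234: 234/966 × $8,396.00 → $2,033.81
Ending inventory (cost pool remaining) = $6,362.19
Check: goods available $8,396.00 = COGS $2,033.81 + ending $6,362.19

COGS = $2,033.81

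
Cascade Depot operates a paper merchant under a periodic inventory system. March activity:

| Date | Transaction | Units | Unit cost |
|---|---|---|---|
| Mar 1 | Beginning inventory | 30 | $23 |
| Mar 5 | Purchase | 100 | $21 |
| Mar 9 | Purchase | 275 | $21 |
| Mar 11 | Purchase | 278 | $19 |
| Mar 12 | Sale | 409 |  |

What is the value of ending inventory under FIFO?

Ending inventory = $5,206

Mar 12, 409 sold [FIFO — oldest first]: 30 @ $23 + 100 @ $21 + 275 @ $21 + 4 @ $19 = $8,641
Ending inventory: 274 @ $19 = $5,206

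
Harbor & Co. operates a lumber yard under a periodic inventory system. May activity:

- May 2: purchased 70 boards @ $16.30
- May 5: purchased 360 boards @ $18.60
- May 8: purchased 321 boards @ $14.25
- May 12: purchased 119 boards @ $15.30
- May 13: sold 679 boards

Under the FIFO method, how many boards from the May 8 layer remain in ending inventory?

May 13, 679 sold [FIFO — oldest first]: 70 @ $16.30 + 360 @ $18.60 + 249 @ $14.25 = $11,385.25
Ending inventory: 72 @ $14.25 + 119 @ $15.30 = $2,846.70

72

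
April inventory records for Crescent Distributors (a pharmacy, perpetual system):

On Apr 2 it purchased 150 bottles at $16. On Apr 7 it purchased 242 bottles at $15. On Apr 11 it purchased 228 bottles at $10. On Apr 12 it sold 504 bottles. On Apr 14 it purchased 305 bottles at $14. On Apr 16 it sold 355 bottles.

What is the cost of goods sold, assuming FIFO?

Apr 12, 504 sold [FIFO — oldest first]: 150 @ $16 + 242 @ $15 + 112 @ $10 = $7,150
Apr 16, 355 sold [FIFO — oldest first]: 116 @ $10 + 239 @ $14 = $4,506
Total COGS = $7,150 + $4,506 = $11,656
Ending inventory: 66 @ $14 = $924

COGS = $11,656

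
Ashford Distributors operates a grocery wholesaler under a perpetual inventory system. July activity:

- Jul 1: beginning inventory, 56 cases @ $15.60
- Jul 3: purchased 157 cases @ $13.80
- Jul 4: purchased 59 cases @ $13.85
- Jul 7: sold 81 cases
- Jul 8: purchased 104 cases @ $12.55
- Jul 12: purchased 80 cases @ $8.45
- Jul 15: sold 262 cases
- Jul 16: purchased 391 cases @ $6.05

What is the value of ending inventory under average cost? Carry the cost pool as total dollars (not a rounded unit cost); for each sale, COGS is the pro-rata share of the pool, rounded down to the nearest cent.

After Jul 1: 56 on hand, pool $873.60 (≈ $15.6000 each)
After Jul 3: 213 on hand, pool $3,040.20 (≈ $14.2732 each)
After Jul 4: 272 on hand, pool $3,857.35 (≈ $14.1814 each)
Jul 7, sell 81: 81/272 × $3,857.35 → $1,148.69
After Jul 8: 295 on hand, pool $4,013.86 (≈ $13.6063 each)
After Jul 12: 375 on hand, pool $4,689.86 (≈ $12.5063 each)
Jul 15, sell 262: 262/375 × $4,689.86 → $3,276.64
After Jul 16: 504 on hand, pool $3,778.77 (≈ $7.4976 each)
Total COGS = $1,148.69 + $3,276.64 = $4,425.33
Ending inventory (cost pool remaining) = $3,778.77
Check: goods available $8,204.10 = COGS $4,425.33 + ending $3,778.77

Ending inventory = $3,778.77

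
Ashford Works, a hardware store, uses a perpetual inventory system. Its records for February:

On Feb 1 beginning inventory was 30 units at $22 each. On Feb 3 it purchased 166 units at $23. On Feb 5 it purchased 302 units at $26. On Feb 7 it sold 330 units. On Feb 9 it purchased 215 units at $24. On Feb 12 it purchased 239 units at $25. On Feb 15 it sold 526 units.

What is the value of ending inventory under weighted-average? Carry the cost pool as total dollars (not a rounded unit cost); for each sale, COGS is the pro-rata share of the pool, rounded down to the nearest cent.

After Feb 1: 30 on hand, pool $660.00 (≈ $22.0000 each)
After Feb 3: 196 on hand, pool $4,478.00 (≈ $22.8469 each)
After Feb 5: 498 on hand, pool $12,330.00 (≈ $24.7590 each)
Feb 7, sell 330: 330/498 × $12,330.00 → $8,170.48
After Feb 9: 383 on hand, pool $9,319.52 (≈ $24.3330 each)
After Feb 12: 622 on hand, pool $15,294.52 (≈ $24.5893 each)
Feb 15, sell 526: 526/622 × $15,294.52 → $12,933.95
Total COGS = $8,170.48 + $12,933.95 = $21,104.43
Ending inventory (cost pool remaining) = $2,360.57

Ending inventory = $2,360.57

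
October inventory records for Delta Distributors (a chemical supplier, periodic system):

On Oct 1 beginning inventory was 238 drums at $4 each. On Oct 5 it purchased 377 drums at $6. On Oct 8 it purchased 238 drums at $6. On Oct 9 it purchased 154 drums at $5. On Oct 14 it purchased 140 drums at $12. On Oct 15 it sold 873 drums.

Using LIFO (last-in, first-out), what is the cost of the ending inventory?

Ending inventory = $1,168

Oct 15, 873 sold [LIFO — newest first]: 140 @ $12 + 154 @ $5 + 238 @ $6 + 341 @ $6 = $5,924
Ending inventory: 238 @ $4 + 36 @ $6 = $1,168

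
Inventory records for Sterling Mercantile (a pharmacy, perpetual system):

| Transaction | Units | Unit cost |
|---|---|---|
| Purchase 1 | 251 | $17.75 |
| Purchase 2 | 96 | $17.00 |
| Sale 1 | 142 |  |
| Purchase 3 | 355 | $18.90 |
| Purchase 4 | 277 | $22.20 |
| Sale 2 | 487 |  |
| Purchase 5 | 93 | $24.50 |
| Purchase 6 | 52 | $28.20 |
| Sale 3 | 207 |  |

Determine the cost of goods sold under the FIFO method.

Sale 1 (142) [FIFO — oldest first]: 142 @ $17.75 = $2,520.50
Sale 2 (487) [FIFO — oldest first]: 109 @ $17.75 + 96 @ $17.00 + 282 @ $18.90 = $8,896.55
Sale 3 (207) [FIFO — oldest first]: 73 @ $18.90 + 134 @ $22.20 = $4,354.50
Total COGS = $2,520.50 + $8,896.55 + $4,354.50 = $15,771.55
Ending inventory: 143 @ $22.20 + 93 @ $24.50 + 52 @ $28.20 = $6,919.50
Check: goods available $22,691.05 = COGS $15,771.55 + ending $6,919.50

COGS = $15,771.55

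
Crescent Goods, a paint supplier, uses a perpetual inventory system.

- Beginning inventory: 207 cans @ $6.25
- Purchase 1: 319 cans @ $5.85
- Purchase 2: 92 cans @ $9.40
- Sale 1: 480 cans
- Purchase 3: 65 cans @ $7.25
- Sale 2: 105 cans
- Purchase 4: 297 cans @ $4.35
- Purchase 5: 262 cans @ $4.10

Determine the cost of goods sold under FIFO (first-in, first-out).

Sale 1 (480) [FIFO — oldest first]: 207 @ $6.25 + 273 @ $5.85 = $2,890.80
Sale 2 (105) [FIFO — oldest first]: 46 @ $5.85 + 59 @ $9.40 = $823.70
Total COGS = $2,890.80 + $823.70 = $3,714.50
Ending inventory: 33 @ $9.40 + 65 @ $7.25 + 297 @ $4.35 + 262 @ $4.10 = $3,147.60
Check: goods available $6,862.10 = COGS $3,714.50 + ending $3,147.60

COGS = $3,714.50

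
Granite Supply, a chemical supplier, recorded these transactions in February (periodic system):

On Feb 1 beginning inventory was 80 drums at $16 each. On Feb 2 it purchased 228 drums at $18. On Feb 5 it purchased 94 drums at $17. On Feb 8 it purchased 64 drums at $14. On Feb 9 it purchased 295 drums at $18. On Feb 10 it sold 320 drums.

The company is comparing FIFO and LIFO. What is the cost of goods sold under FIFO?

COGS = $5,588

FIFO COGS: 80 @ $16 + 228 @ $18 + 12 @ $17 = $5,588
LIFO COGS: 295 @ $18 + 25 @ $14 = $5,660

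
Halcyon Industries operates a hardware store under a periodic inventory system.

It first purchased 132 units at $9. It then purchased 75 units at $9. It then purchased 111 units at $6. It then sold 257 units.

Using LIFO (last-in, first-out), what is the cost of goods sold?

COGS = $1,980

Sale 1 (257) [LIFO — newest first]: 111 @ $6 + 75 @ $9 + 71 @ $9 = $1,980
Ending inventory: 61 @ $9 = $549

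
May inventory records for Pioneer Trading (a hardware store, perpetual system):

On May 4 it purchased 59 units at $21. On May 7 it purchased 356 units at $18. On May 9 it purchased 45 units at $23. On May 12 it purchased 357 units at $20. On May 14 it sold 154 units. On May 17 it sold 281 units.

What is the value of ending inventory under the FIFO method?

May 14, 154 sold [FIFO — oldest first]: 59 @ $21 + 95 @ $18 = $2,949
May 17, 281 sold [FIFO — oldest first]: 261 @ $18 + 20 @ $23 = $5,158
Total COGS = $2,949 + $5,158 = $8,107
Ending inventory: 25 @ $23 + 357 @ $20 = $7,715

Ending inventory = $7,715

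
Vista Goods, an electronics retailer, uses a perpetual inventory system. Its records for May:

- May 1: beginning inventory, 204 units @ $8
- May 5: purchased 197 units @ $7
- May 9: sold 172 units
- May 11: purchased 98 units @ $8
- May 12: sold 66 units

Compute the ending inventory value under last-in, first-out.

Ending inventory = $2,063

May 9, 172 sold [LIFO — newest first]: 172 @ $7 = $1,204
May 12, 66 sold [LIFO — newest first]: 66 @ $8 = $528
Total COGS = $1,204 + $528 = $1,732
Ending inventory: 204 @ $8 + 25 @ $7 + 32 @ $8 = $2,063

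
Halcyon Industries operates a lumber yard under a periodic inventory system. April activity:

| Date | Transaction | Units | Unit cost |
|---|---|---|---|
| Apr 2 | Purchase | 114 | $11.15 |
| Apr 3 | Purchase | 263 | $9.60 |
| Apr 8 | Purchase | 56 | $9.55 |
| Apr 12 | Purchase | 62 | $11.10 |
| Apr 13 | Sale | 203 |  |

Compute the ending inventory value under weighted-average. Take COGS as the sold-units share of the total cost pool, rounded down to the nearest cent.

Apr 13, sell 203: 203/495 × $5,018.90 → $2,058.25
Ending inventory (cost pool remaining) = $2,960.65

Ending inventory = $2,960.65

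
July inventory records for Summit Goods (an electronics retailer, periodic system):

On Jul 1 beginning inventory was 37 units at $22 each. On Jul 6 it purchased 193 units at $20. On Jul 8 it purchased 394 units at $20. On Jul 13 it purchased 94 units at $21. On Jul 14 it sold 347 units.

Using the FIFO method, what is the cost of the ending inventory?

Jul 14, 347 sold [FIFO — oldest first]: 37 @ $22 + 193 @ $20 + 117 @ $20 = $7,014
Ending inventory: 277 @ $20 + 94 @ $21 = $7,514

Ending inventory = $7,514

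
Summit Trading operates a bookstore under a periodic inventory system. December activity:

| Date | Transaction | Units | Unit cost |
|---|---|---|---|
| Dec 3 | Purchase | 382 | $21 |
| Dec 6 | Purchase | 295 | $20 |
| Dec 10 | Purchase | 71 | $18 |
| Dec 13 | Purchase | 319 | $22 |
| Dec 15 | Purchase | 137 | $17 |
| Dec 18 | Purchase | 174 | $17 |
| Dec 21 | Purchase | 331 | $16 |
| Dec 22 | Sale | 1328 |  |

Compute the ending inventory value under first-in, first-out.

Dec 22, 1328 sold [FIFO — oldest first]: 382 @ $21 + 295 @ $20 + 71 @ $18 + 319 @ $22 + 137 @ $17 + 124 @ $17 = $26,655
Ending inventory: 50 @ $17 + 331 @ $16 = $6,146

Ending inventory = $6,146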